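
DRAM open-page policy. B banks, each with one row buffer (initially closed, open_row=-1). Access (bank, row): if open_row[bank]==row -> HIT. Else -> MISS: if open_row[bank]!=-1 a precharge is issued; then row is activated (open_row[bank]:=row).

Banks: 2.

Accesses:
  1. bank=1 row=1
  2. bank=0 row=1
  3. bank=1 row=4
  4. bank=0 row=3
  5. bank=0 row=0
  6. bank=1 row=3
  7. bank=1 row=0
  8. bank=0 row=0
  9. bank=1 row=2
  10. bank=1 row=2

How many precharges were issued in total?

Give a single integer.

Acc 1: bank1 row1 -> MISS (open row1); precharges=0
Acc 2: bank0 row1 -> MISS (open row1); precharges=0
Acc 3: bank1 row4 -> MISS (open row4); precharges=1
Acc 4: bank0 row3 -> MISS (open row3); precharges=2
Acc 5: bank0 row0 -> MISS (open row0); precharges=3
Acc 6: bank1 row3 -> MISS (open row3); precharges=4
Acc 7: bank1 row0 -> MISS (open row0); precharges=5
Acc 8: bank0 row0 -> HIT
Acc 9: bank1 row2 -> MISS (open row2); precharges=6
Acc 10: bank1 row2 -> HIT

Answer: 6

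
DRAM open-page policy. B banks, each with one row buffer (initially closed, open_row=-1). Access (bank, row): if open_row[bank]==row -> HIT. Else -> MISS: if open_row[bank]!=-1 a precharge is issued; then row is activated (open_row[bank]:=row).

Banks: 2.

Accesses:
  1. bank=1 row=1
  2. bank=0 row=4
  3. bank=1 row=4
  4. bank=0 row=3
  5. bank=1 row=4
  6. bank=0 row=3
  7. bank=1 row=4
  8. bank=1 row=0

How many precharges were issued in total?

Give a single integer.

Answer: 3

Derivation:
Acc 1: bank1 row1 -> MISS (open row1); precharges=0
Acc 2: bank0 row4 -> MISS (open row4); precharges=0
Acc 3: bank1 row4 -> MISS (open row4); precharges=1
Acc 4: bank0 row3 -> MISS (open row3); precharges=2
Acc 5: bank1 row4 -> HIT
Acc 6: bank0 row3 -> HIT
Acc 7: bank1 row4 -> HIT
Acc 8: bank1 row0 -> MISS (open row0); precharges=3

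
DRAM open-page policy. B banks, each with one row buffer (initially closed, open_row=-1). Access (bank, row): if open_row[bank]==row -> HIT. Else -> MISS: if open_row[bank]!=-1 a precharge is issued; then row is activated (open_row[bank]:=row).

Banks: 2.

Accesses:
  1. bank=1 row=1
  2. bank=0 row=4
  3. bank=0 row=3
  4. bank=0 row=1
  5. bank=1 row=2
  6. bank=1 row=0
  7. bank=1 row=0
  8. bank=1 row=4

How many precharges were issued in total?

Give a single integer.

Answer: 5

Derivation:
Acc 1: bank1 row1 -> MISS (open row1); precharges=0
Acc 2: bank0 row4 -> MISS (open row4); precharges=0
Acc 3: bank0 row3 -> MISS (open row3); precharges=1
Acc 4: bank0 row1 -> MISS (open row1); precharges=2
Acc 5: bank1 row2 -> MISS (open row2); precharges=3
Acc 6: bank1 row0 -> MISS (open row0); precharges=4
Acc 7: bank1 row0 -> HIT
Acc 8: bank1 row4 -> MISS (open row4); precharges=5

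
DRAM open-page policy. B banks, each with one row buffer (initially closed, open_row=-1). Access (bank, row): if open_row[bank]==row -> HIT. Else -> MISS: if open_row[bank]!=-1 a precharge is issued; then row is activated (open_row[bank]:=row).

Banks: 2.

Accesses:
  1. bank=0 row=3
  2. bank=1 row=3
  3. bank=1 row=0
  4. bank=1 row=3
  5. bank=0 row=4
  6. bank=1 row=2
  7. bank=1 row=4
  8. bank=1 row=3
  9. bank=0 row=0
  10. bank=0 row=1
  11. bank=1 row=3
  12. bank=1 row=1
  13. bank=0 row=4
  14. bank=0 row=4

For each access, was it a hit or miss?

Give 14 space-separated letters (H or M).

Acc 1: bank0 row3 -> MISS (open row3); precharges=0
Acc 2: bank1 row3 -> MISS (open row3); precharges=0
Acc 3: bank1 row0 -> MISS (open row0); precharges=1
Acc 4: bank1 row3 -> MISS (open row3); precharges=2
Acc 5: bank0 row4 -> MISS (open row4); precharges=3
Acc 6: bank1 row2 -> MISS (open row2); precharges=4
Acc 7: bank1 row4 -> MISS (open row4); precharges=5
Acc 8: bank1 row3 -> MISS (open row3); precharges=6
Acc 9: bank0 row0 -> MISS (open row0); precharges=7
Acc 10: bank0 row1 -> MISS (open row1); precharges=8
Acc 11: bank1 row3 -> HIT
Acc 12: bank1 row1 -> MISS (open row1); precharges=9
Acc 13: bank0 row4 -> MISS (open row4); precharges=10
Acc 14: bank0 row4 -> HIT

Answer: M M M M M M M M M M H M M H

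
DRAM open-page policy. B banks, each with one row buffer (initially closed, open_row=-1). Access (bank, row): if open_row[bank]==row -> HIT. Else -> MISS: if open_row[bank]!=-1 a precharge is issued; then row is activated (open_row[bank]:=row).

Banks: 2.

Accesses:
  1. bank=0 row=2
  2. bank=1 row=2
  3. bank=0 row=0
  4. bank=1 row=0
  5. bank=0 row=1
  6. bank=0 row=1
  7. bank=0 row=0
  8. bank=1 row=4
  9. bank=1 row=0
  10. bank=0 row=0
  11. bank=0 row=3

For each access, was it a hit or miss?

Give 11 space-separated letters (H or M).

Acc 1: bank0 row2 -> MISS (open row2); precharges=0
Acc 2: bank1 row2 -> MISS (open row2); precharges=0
Acc 3: bank0 row0 -> MISS (open row0); precharges=1
Acc 4: bank1 row0 -> MISS (open row0); precharges=2
Acc 5: bank0 row1 -> MISS (open row1); precharges=3
Acc 6: bank0 row1 -> HIT
Acc 7: bank0 row0 -> MISS (open row0); precharges=4
Acc 8: bank1 row4 -> MISS (open row4); precharges=5
Acc 9: bank1 row0 -> MISS (open row0); precharges=6
Acc 10: bank0 row0 -> HIT
Acc 11: bank0 row3 -> MISS (open row3); precharges=7

Answer: M M M M M H M M M H M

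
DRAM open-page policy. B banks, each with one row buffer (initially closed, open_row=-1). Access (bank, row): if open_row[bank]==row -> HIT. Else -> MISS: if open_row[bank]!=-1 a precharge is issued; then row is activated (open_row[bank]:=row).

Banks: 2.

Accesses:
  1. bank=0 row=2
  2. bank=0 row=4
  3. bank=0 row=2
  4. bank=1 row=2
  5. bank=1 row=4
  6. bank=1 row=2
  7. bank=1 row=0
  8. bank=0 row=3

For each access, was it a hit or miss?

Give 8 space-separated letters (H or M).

Answer: M M M M M M M M

Derivation:
Acc 1: bank0 row2 -> MISS (open row2); precharges=0
Acc 2: bank0 row4 -> MISS (open row4); precharges=1
Acc 3: bank0 row2 -> MISS (open row2); precharges=2
Acc 4: bank1 row2 -> MISS (open row2); precharges=2
Acc 5: bank1 row4 -> MISS (open row4); precharges=3
Acc 6: bank1 row2 -> MISS (open row2); precharges=4
Acc 7: bank1 row0 -> MISS (open row0); precharges=5
Acc 8: bank0 row3 -> MISS (open row3); precharges=6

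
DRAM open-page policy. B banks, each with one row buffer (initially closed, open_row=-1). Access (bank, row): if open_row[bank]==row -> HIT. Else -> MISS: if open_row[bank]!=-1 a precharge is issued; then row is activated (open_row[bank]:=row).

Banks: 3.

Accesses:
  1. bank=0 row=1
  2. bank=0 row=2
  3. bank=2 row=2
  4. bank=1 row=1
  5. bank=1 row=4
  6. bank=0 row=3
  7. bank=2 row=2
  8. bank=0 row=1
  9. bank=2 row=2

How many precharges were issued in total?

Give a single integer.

Acc 1: bank0 row1 -> MISS (open row1); precharges=0
Acc 2: bank0 row2 -> MISS (open row2); precharges=1
Acc 3: bank2 row2 -> MISS (open row2); precharges=1
Acc 4: bank1 row1 -> MISS (open row1); precharges=1
Acc 5: bank1 row4 -> MISS (open row4); precharges=2
Acc 6: bank0 row3 -> MISS (open row3); precharges=3
Acc 7: bank2 row2 -> HIT
Acc 8: bank0 row1 -> MISS (open row1); precharges=4
Acc 9: bank2 row2 -> HIT

Answer: 4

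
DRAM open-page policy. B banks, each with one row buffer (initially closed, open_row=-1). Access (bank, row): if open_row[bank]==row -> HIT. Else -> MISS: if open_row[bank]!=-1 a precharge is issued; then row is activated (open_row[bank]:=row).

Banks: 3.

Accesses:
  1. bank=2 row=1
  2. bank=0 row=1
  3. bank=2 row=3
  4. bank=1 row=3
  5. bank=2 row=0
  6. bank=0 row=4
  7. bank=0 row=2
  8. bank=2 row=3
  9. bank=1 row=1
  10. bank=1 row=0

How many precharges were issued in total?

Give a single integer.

Acc 1: bank2 row1 -> MISS (open row1); precharges=0
Acc 2: bank0 row1 -> MISS (open row1); precharges=0
Acc 3: bank2 row3 -> MISS (open row3); precharges=1
Acc 4: bank1 row3 -> MISS (open row3); precharges=1
Acc 5: bank2 row0 -> MISS (open row0); precharges=2
Acc 6: bank0 row4 -> MISS (open row4); precharges=3
Acc 7: bank0 row2 -> MISS (open row2); precharges=4
Acc 8: bank2 row3 -> MISS (open row3); precharges=5
Acc 9: bank1 row1 -> MISS (open row1); precharges=6
Acc 10: bank1 row0 -> MISS (open row0); precharges=7

Answer: 7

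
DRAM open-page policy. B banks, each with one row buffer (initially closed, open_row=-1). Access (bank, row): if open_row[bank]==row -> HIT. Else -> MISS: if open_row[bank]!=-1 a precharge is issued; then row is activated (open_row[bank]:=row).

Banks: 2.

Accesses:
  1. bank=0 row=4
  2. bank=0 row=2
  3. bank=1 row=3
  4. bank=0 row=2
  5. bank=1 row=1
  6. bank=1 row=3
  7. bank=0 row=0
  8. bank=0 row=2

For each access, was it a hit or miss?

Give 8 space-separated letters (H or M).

Answer: M M M H M M M M

Derivation:
Acc 1: bank0 row4 -> MISS (open row4); precharges=0
Acc 2: bank0 row2 -> MISS (open row2); precharges=1
Acc 3: bank1 row3 -> MISS (open row3); precharges=1
Acc 4: bank0 row2 -> HIT
Acc 5: bank1 row1 -> MISS (open row1); precharges=2
Acc 6: bank1 row3 -> MISS (open row3); precharges=3
Acc 7: bank0 row0 -> MISS (open row0); precharges=4
Acc 8: bank0 row2 -> MISS (open row2); precharges=5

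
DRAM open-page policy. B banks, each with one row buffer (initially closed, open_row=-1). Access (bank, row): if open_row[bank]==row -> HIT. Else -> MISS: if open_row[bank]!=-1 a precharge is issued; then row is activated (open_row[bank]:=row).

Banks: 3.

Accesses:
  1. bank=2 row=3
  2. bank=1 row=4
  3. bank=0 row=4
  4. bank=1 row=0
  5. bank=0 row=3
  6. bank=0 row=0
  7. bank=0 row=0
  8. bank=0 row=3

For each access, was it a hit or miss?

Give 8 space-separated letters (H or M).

Acc 1: bank2 row3 -> MISS (open row3); precharges=0
Acc 2: bank1 row4 -> MISS (open row4); precharges=0
Acc 3: bank0 row4 -> MISS (open row4); precharges=0
Acc 4: bank1 row0 -> MISS (open row0); precharges=1
Acc 5: bank0 row3 -> MISS (open row3); precharges=2
Acc 6: bank0 row0 -> MISS (open row0); precharges=3
Acc 7: bank0 row0 -> HIT
Acc 8: bank0 row3 -> MISS (open row3); precharges=4

Answer: M M M M M M H M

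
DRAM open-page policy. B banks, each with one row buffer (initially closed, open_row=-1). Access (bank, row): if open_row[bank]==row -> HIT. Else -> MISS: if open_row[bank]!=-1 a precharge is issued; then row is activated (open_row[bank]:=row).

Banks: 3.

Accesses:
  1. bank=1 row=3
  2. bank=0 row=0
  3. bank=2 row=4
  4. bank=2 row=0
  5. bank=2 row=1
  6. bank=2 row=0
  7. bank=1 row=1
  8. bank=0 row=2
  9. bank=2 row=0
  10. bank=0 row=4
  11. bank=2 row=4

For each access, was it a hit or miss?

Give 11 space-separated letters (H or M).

Acc 1: bank1 row3 -> MISS (open row3); precharges=0
Acc 2: bank0 row0 -> MISS (open row0); precharges=0
Acc 3: bank2 row4 -> MISS (open row4); precharges=0
Acc 4: bank2 row0 -> MISS (open row0); precharges=1
Acc 5: bank2 row1 -> MISS (open row1); precharges=2
Acc 6: bank2 row0 -> MISS (open row0); precharges=3
Acc 7: bank1 row1 -> MISS (open row1); precharges=4
Acc 8: bank0 row2 -> MISS (open row2); precharges=5
Acc 9: bank2 row0 -> HIT
Acc 10: bank0 row4 -> MISS (open row4); precharges=6
Acc 11: bank2 row4 -> MISS (open row4); precharges=7

Answer: M M M M M M M M H M M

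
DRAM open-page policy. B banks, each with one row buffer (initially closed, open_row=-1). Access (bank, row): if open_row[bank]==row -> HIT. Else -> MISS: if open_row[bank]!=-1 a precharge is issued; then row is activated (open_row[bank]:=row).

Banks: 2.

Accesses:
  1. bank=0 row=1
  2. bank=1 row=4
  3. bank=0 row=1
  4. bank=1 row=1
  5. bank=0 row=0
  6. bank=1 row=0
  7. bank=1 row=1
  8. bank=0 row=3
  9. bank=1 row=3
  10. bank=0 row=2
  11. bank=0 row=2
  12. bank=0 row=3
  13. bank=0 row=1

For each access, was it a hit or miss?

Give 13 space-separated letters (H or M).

Acc 1: bank0 row1 -> MISS (open row1); precharges=0
Acc 2: bank1 row4 -> MISS (open row4); precharges=0
Acc 3: bank0 row1 -> HIT
Acc 4: bank1 row1 -> MISS (open row1); precharges=1
Acc 5: bank0 row0 -> MISS (open row0); precharges=2
Acc 6: bank1 row0 -> MISS (open row0); precharges=3
Acc 7: bank1 row1 -> MISS (open row1); precharges=4
Acc 8: bank0 row3 -> MISS (open row3); precharges=5
Acc 9: bank1 row3 -> MISS (open row3); precharges=6
Acc 10: bank0 row2 -> MISS (open row2); precharges=7
Acc 11: bank0 row2 -> HIT
Acc 12: bank0 row3 -> MISS (open row3); precharges=8
Acc 13: bank0 row1 -> MISS (open row1); precharges=9

Answer: M M H M M M M M M M H M M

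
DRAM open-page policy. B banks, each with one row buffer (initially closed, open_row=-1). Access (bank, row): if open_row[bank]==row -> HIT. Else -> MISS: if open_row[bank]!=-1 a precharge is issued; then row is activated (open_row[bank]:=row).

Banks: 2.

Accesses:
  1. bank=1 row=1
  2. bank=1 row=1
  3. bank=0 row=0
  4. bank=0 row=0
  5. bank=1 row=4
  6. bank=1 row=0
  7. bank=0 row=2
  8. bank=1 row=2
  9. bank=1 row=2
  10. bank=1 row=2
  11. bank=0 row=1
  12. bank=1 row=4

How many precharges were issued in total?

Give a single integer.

Answer: 6

Derivation:
Acc 1: bank1 row1 -> MISS (open row1); precharges=0
Acc 2: bank1 row1 -> HIT
Acc 3: bank0 row0 -> MISS (open row0); precharges=0
Acc 4: bank0 row0 -> HIT
Acc 5: bank1 row4 -> MISS (open row4); precharges=1
Acc 6: bank1 row0 -> MISS (open row0); precharges=2
Acc 7: bank0 row2 -> MISS (open row2); precharges=3
Acc 8: bank1 row2 -> MISS (open row2); precharges=4
Acc 9: bank1 row2 -> HIT
Acc 10: bank1 row2 -> HIT
Acc 11: bank0 row1 -> MISS (open row1); precharges=5
Acc 12: bank1 row4 -> MISS (open row4); precharges=6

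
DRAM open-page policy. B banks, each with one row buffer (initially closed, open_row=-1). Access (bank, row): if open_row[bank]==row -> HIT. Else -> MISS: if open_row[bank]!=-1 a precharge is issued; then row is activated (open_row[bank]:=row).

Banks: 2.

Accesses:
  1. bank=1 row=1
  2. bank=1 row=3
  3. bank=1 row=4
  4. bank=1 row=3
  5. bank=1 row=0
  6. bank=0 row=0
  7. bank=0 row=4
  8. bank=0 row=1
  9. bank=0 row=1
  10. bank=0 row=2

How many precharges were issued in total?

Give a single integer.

Acc 1: bank1 row1 -> MISS (open row1); precharges=0
Acc 2: bank1 row3 -> MISS (open row3); precharges=1
Acc 3: bank1 row4 -> MISS (open row4); precharges=2
Acc 4: bank1 row3 -> MISS (open row3); precharges=3
Acc 5: bank1 row0 -> MISS (open row0); precharges=4
Acc 6: bank0 row0 -> MISS (open row0); precharges=4
Acc 7: bank0 row4 -> MISS (open row4); precharges=5
Acc 8: bank0 row1 -> MISS (open row1); precharges=6
Acc 9: bank0 row1 -> HIT
Acc 10: bank0 row2 -> MISS (open row2); precharges=7

Answer: 7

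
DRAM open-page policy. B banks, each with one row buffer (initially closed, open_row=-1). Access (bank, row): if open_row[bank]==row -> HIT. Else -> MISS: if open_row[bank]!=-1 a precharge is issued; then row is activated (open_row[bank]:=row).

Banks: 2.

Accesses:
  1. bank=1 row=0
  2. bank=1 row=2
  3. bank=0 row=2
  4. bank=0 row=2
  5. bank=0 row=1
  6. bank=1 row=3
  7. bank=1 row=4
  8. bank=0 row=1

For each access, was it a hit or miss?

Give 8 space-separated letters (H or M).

Answer: M M M H M M M H

Derivation:
Acc 1: bank1 row0 -> MISS (open row0); precharges=0
Acc 2: bank1 row2 -> MISS (open row2); precharges=1
Acc 3: bank0 row2 -> MISS (open row2); precharges=1
Acc 4: bank0 row2 -> HIT
Acc 5: bank0 row1 -> MISS (open row1); precharges=2
Acc 6: bank1 row3 -> MISS (open row3); precharges=3
Acc 7: bank1 row4 -> MISS (open row4); precharges=4
Acc 8: bank0 row1 -> HIT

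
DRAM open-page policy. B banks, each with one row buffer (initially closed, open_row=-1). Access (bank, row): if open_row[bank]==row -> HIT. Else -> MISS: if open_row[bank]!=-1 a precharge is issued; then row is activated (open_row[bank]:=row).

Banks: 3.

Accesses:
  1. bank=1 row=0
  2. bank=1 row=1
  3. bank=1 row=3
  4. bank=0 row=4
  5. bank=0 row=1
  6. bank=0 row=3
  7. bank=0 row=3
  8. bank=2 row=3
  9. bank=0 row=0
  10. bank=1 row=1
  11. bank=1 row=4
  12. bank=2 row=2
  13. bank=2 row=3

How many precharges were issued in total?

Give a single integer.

Acc 1: bank1 row0 -> MISS (open row0); precharges=0
Acc 2: bank1 row1 -> MISS (open row1); precharges=1
Acc 3: bank1 row3 -> MISS (open row3); precharges=2
Acc 4: bank0 row4 -> MISS (open row4); precharges=2
Acc 5: bank0 row1 -> MISS (open row1); precharges=3
Acc 6: bank0 row3 -> MISS (open row3); precharges=4
Acc 7: bank0 row3 -> HIT
Acc 8: bank2 row3 -> MISS (open row3); precharges=4
Acc 9: bank0 row0 -> MISS (open row0); precharges=5
Acc 10: bank1 row1 -> MISS (open row1); precharges=6
Acc 11: bank1 row4 -> MISS (open row4); precharges=7
Acc 12: bank2 row2 -> MISS (open row2); precharges=8
Acc 13: bank2 row3 -> MISS (open row3); precharges=9

Answer: 9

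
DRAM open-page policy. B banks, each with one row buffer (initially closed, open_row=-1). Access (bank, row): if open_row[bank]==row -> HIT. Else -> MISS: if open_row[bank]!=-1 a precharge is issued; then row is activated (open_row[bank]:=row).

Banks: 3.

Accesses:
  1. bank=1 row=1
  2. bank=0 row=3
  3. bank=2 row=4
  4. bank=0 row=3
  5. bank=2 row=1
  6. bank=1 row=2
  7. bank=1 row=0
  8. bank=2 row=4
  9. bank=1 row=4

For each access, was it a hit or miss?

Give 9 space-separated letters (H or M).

Acc 1: bank1 row1 -> MISS (open row1); precharges=0
Acc 2: bank0 row3 -> MISS (open row3); precharges=0
Acc 3: bank2 row4 -> MISS (open row4); precharges=0
Acc 4: bank0 row3 -> HIT
Acc 5: bank2 row1 -> MISS (open row1); precharges=1
Acc 6: bank1 row2 -> MISS (open row2); precharges=2
Acc 7: bank1 row0 -> MISS (open row0); precharges=3
Acc 8: bank2 row4 -> MISS (open row4); precharges=4
Acc 9: bank1 row4 -> MISS (open row4); precharges=5

Answer: M M M H M M M M M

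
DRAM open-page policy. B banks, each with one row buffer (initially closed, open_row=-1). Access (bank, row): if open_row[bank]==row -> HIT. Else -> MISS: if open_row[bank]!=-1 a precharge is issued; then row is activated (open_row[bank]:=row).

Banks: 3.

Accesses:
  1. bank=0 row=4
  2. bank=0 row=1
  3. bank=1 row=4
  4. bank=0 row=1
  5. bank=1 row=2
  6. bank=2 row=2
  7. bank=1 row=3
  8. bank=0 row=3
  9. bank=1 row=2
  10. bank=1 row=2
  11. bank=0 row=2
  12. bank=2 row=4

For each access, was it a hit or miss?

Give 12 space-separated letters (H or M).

Acc 1: bank0 row4 -> MISS (open row4); precharges=0
Acc 2: bank0 row1 -> MISS (open row1); precharges=1
Acc 3: bank1 row4 -> MISS (open row4); precharges=1
Acc 4: bank0 row1 -> HIT
Acc 5: bank1 row2 -> MISS (open row2); precharges=2
Acc 6: bank2 row2 -> MISS (open row2); precharges=2
Acc 7: bank1 row3 -> MISS (open row3); precharges=3
Acc 8: bank0 row3 -> MISS (open row3); precharges=4
Acc 9: bank1 row2 -> MISS (open row2); precharges=5
Acc 10: bank1 row2 -> HIT
Acc 11: bank0 row2 -> MISS (open row2); precharges=6
Acc 12: bank2 row4 -> MISS (open row4); precharges=7

Answer: M M M H M M M M M H M M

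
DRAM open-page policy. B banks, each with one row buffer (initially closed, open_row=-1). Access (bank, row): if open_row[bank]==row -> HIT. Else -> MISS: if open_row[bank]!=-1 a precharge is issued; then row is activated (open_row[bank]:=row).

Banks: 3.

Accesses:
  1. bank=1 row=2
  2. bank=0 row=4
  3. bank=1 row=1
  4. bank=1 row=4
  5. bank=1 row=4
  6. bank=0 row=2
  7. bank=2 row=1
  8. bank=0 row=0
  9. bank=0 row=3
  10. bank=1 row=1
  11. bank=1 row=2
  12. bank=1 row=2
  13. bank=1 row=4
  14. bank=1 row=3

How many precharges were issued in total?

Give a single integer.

Acc 1: bank1 row2 -> MISS (open row2); precharges=0
Acc 2: bank0 row4 -> MISS (open row4); precharges=0
Acc 3: bank1 row1 -> MISS (open row1); precharges=1
Acc 4: bank1 row4 -> MISS (open row4); precharges=2
Acc 5: bank1 row4 -> HIT
Acc 6: bank0 row2 -> MISS (open row2); precharges=3
Acc 7: bank2 row1 -> MISS (open row1); precharges=3
Acc 8: bank0 row0 -> MISS (open row0); precharges=4
Acc 9: bank0 row3 -> MISS (open row3); precharges=5
Acc 10: bank1 row1 -> MISS (open row1); precharges=6
Acc 11: bank1 row2 -> MISS (open row2); precharges=7
Acc 12: bank1 row2 -> HIT
Acc 13: bank1 row4 -> MISS (open row4); precharges=8
Acc 14: bank1 row3 -> MISS (open row3); precharges=9

Answer: 9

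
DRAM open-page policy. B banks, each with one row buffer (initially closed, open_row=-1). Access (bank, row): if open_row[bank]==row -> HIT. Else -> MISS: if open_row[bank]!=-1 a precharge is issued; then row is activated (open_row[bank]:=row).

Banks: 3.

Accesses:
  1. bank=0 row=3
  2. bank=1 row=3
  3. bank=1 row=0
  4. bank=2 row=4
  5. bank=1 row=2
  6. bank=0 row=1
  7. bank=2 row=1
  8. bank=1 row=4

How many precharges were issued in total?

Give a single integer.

Acc 1: bank0 row3 -> MISS (open row3); precharges=0
Acc 2: bank1 row3 -> MISS (open row3); precharges=0
Acc 3: bank1 row0 -> MISS (open row0); precharges=1
Acc 4: bank2 row4 -> MISS (open row4); precharges=1
Acc 5: bank1 row2 -> MISS (open row2); precharges=2
Acc 6: bank0 row1 -> MISS (open row1); precharges=3
Acc 7: bank2 row1 -> MISS (open row1); precharges=4
Acc 8: bank1 row4 -> MISS (open row4); precharges=5

Answer: 5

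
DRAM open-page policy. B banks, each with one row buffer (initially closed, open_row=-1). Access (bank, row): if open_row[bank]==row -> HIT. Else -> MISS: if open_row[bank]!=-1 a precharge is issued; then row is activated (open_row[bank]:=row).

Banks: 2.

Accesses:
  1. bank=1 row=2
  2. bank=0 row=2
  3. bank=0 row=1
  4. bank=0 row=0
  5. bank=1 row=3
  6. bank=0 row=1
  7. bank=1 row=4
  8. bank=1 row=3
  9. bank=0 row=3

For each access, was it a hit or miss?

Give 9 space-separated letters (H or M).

Acc 1: bank1 row2 -> MISS (open row2); precharges=0
Acc 2: bank0 row2 -> MISS (open row2); precharges=0
Acc 3: bank0 row1 -> MISS (open row1); precharges=1
Acc 4: bank0 row0 -> MISS (open row0); precharges=2
Acc 5: bank1 row3 -> MISS (open row3); precharges=3
Acc 6: bank0 row1 -> MISS (open row1); precharges=4
Acc 7: bank1 row4 -> MISS (open row4); precharges=5
Acc 8: bank1 row3 -> MISS (open row3); precharges=6
Acc 9: bank0 row3 -> MISS (open row3); precharges=7

Answer: M M M M M M M M M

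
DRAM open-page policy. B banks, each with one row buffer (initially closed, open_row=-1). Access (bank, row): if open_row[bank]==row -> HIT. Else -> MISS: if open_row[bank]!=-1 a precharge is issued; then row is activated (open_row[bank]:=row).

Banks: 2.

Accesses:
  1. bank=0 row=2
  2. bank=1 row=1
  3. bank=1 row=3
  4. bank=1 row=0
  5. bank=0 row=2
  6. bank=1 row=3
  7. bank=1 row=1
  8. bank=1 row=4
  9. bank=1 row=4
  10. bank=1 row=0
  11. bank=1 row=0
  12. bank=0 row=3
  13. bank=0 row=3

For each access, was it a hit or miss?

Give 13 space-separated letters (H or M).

Answer: M M M M H M M M H M H M H

Derivation:
Acc 1: bank0 row2 -> MISS (open row2); precharges=0
Acc 2: bank1 row1 -> MISS (open row1); precharges=0
Acc 3: bank1 row3 -> MISS (open row3); precharges=1
Acc 4: bank1 row0 -> MISS (open row0); precharges=2
Acc 5: bank0 row2 -> HIT
Acc 6: bank1 row3 -> MISS (open row3); precharges=3
Acc 7: bank1 row1 -> MISS (open row1); precharges=4
Acc 8: bank1 row4 -> MISS (open row4); precharges=5
Acc 9: bank1 row4 -> HIT
Acc 10: bank1 row0 -> MISS (open row0); precharges=6
Acc 11: bank1 row0 -> HIT
Acc 12: bank0 row3 -> MISS (open row3); precharges=7
Acc 13: bank0 row3 -> HIT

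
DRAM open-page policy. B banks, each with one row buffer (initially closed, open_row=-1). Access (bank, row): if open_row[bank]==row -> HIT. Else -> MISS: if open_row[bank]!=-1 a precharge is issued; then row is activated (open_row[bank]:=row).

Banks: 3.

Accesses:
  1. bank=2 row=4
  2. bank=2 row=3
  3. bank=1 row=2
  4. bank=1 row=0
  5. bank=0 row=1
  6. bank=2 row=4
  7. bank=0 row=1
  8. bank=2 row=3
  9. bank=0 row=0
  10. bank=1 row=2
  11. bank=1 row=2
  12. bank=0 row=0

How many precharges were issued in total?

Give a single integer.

Answer: 6

Derivation:
Acc 1: bank2 row4 -> MISS (open row4); precharges=0
Acc 2: bank2 row3 -> MISS (open row3); precharges=1
Acc 3: bank1 row2 -> MISS (open row2); precharges=1
Acc 4: bank1 row0 -> MISS (open row0); precharges=2
Acc 5: bank0 row1 -> MISS (open row1); precharges=2
Acc 6: bank2 row4 -> MISS (open row4); precharges=3
Acc 7: bank0 row1 -> HIT
Acc 8: bank2 row3 -> MISS (open row3); precharges=4
Acc 9: bank0 row0 -> MISS (open row0); precharges=5
Acc 10: bank1 row2 -> MISS (open row2); precharges=6
Acc 11: bank1 row2 -> HIT
Acc 12: bank0 row0 -> HIT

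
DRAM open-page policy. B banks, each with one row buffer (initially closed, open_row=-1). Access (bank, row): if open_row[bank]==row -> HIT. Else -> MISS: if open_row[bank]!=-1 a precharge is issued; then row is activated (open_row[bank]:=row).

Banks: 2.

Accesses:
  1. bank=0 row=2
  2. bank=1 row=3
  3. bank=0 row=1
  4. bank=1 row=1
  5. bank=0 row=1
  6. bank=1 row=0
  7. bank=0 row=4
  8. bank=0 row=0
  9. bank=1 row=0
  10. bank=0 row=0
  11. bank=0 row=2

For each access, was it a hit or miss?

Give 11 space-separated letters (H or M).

Answer: M M M M H M M M H H M

Derivation:
Acc 1: bank0 row2 -> MISS (open row2); precharges=0
Acc 2: bank1 row3 -> MISS (open row3); precharges=0
Acc 3: bank0 row1 -> MISS (open row1); precharges=1
Acc 4: bank1 row1 -> MISS (open row1); precharges=2
Acc 5: bank0 row1 -> HIT
Acc 6: bank1 row0 -> MISS (open row0); precharges=3
Acc 7: bank0 row4 -> MISS (open row4); precharges=4
Acc 8: bank0 row0 -> MISS (open row0); precharges=5
Acc 9: bank1 row0 -> HIT
Acc 10: bank0 row0 -> HIT
Acc 11: bank0 row2 -> MISS (open row2); precharges=6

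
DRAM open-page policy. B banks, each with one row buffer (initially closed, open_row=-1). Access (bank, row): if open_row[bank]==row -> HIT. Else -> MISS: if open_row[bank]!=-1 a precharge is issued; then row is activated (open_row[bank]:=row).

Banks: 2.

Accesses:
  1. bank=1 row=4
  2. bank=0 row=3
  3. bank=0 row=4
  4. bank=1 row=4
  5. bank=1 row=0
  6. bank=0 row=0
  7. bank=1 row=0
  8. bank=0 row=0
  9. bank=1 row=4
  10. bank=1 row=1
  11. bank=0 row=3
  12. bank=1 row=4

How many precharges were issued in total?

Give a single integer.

Acc 1: bank1 row4 -> MISS (open row4); precharges=0
Acc 2: bank0 row3 -> MISS (open row3); precharges=0
Acc 3: bank0 row4 -> MISS (open row4); precharges=1
Acc 4: bank1 row4 -> HIT
Acc 5: bank1 row0 -> MISS (open row0); precharges=2
Acc 6: bank0 row0 -> MISS (open row0); precharges=3
Acc 7: bank1 row0 -> HIT
Acc 8: bank0 row0 -> HIT
Acc 9: bank1 row4 -> MISS (open row4); precharges=4
Acc 10: bank1 row1 -> MISS (open row1); precharges=5
Acc 11: bank0 row3 -> MISS (open row3); precharges=6
Acc 12: bank1 row4 -> MISS (open row4); precharges=7

Answer: 7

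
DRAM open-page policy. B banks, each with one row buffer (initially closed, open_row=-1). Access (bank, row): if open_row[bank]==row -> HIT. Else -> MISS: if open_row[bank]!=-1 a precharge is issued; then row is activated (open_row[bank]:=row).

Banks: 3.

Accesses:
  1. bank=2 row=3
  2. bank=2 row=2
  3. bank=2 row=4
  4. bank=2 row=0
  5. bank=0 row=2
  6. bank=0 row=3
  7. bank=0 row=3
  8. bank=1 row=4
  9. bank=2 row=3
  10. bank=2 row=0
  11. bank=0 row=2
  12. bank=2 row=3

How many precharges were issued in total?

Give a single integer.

Answer: 8

Derivation:
Acc 1: bank2 row3 -> MISS (open row3); precharges=0
Acc 2: bank2 row2 -> MISS (open row2); precharges=1
Acc 3: bank2 row4 -> MISS (open row4); precharges=2
Acc 4: bank2 row0 -> MISS (open row0); precharges=3
Acc 5: bank0 row2 -> MISS (open row2); precharges=3
Acc 6: bank0 row3 -> MISS (open row3); precharges=4
Acc 7: bank0 row3 -> HIT
Acc 8: bank1 row4 -> MISS (open row4); precharges=4
Acc 9: bank2 row3 -> MISS (open row3); precharges=5
Acc 10: bank2 row0 -> MISS (open row0); precharges=6
Acc 11: bank0 row2 -> MISS (open row2); precharges=7
Acc 12: bank2 row3 -> MISS (open row3); precharges=8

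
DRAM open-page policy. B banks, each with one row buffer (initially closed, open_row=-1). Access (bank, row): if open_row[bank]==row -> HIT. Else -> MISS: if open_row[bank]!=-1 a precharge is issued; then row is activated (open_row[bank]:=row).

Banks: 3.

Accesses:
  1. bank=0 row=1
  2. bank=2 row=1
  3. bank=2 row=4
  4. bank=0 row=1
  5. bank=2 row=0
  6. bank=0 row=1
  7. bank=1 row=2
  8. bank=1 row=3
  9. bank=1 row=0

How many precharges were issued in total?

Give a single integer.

Answer: 4

Derivation:
Acc 1: bank0 row1 -> MISS (open row1); precharges=0
Acc 2: bank2 row1 -> MISS (open row1); precharges=0
Acc 3: bank2 row4 -> MISS (open row4); precharges=1
Acc 4: bank0 row1 -> HIT
Acc 5: bank2 row0 -> MISS (open row0); precharges=2
Acc 6: bank0 row1 -> HIT
Acc 7: bank1 row2 -> MISS (open row2); precharges=2
Acc 8: bank1 row3 -> MISS (open row3); precharges=3
Acc 9: bank1 row0 -> MISS (open row0); precharges=4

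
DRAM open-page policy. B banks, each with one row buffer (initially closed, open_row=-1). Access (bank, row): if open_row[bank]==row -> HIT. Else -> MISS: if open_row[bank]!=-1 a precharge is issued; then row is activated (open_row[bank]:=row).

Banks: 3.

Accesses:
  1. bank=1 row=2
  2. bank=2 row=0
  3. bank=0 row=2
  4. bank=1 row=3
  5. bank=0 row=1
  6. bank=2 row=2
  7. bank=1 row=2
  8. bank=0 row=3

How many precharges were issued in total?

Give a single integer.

Answer: 5

Derivation:
Acc 1: bank1 row2 -> MISS (open row2); precharges=0
Acc 2: bank2 row0 -> MISS (open row0); precharges=0
Acc 3: bank0 row2 -> MISS (open row2); precharges=0
Acc 4: bank1 row3 -> MISS (open row3); precharges=1
Acc 5: bank0 row1 -> MISS (open row1); precharges=2
Acc 6: bank2 row2 -> MISS (open row2); precharges=3
Acc 7: bank1 row2 -> MISS (open row2); precharges=4
Acc 8: bank0 row3 -> MISS (open row3); precharges=5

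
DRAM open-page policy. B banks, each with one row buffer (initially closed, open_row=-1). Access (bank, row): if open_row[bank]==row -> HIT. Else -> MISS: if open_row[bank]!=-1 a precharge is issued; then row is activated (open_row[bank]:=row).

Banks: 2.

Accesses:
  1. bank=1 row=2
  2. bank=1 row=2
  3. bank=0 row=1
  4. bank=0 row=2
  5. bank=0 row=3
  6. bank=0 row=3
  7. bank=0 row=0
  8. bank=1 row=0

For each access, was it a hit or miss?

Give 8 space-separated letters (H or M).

Acc 1: bank1 row2 -> MISS (open row2); precharges=0
Acc 2: bank1 row2 -> HIT
Acc 3: bank0 row1 -> MISS (open row1); precharges=0
Acc 4: bank0 row2 -> MISS (open row2); precharges=1
Acc 5: bank0 row3 -> MISS (open row3); precharges=2
Acc 6: bank0 row3 -> HIT
Acc 7: bank0 row0 -> MISS (open row0); precharges=3
Acc 8: bank1 row0 -> MISS (open row0); precharges=4

Answer: M H M M M H M M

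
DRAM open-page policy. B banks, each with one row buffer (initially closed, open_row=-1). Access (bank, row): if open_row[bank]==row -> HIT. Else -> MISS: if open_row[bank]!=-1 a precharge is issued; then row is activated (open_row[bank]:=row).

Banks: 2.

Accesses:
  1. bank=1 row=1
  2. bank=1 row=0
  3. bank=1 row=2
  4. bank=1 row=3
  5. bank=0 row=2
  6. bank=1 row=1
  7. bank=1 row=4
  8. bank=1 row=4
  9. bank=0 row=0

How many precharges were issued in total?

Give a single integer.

Answer: 6

Derivation:
Acc 1: bank1 row1 -> MISS (open row1); precharges=0
Acc 2: bank1 row0 -> MISS (open row0); precharges=1
Acc 3: bank1 row2 -> MISS (open row2); precharges=2
Acc 4: bank1 row3 -> MISS (open row3); precharges=3
Acc 5: bank0 row2 -> MISS (open row2); precharges=3
Acc 6: bank1 row1 -> MISS (open row1); precharges=4
Acc 7: bank1 row4 -> MISS (open row4); precharges=5
Acc 8: bank1 row4 -> HIT
Acc 9: bank0 row0 -> MISS (open row0); precharges=6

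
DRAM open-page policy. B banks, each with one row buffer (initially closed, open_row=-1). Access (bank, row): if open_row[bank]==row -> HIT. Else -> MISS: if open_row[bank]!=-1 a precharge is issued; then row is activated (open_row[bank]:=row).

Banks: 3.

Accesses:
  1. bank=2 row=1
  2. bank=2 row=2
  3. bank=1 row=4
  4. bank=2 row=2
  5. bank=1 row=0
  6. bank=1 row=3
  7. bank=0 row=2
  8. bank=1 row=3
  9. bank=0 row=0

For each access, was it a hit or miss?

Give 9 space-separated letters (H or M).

Answer: M M M H M M M H M

Derivation:
Acc 1: bank2 row1 -> MISS (open row1); precharges=0
Acc 2: bank2 row2 -> MISS (open row2); precharges=1
Acc 3: bank1 row4 -> MISS (open row4); precharges=1
Acc 4: bank2 row2 -> HIT
Acc 5: bank1 row0 -> MISS (open row0); precharges=2
Acc 6: bank1 row3 -> MISS (open row3); precharges=3
Acc 7: bank0 row2 -> MISS (open row2); precharges=3
Acc 8: bank1 row3 -> HIT
Acc 9: bank0 row0 -> MISS (open row0); precharges=4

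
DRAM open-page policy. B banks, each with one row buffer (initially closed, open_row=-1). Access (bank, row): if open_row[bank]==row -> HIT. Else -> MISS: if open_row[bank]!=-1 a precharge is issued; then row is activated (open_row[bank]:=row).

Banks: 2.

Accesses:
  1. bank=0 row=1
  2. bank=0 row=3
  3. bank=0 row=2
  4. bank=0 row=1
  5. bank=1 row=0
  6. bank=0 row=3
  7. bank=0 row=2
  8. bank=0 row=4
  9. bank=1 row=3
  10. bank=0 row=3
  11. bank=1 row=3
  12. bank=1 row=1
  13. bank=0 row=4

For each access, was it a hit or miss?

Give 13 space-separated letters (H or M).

Acc 1: bank0 row1 -> MISS (open row1); precharges=0
Acc 2: bank0 row3 -> MISS (open row3); precharges=1
Acc 3: bank0 row2 -> MISS (open row2); precharges=2
Acc 4: bank0 row1 -> MISS (open row1); precharges=3
Acc 5: bank1 row0 -> MISS (open row0); precharges=3
Acc 6: bank0 row3 -> MISS (open row3); precharges=4
Acc 7: bank0 row2 -> MISS (open row2); precharges=5
Acc 8: bank0 row4 -> MISS (open row4); precharges=6
Acc 9: bank1 row3 -> MISS (open row3); precharges=7
Acc 10: bank0 row3 -> MISS (open row3); precharges=8
Acc 11: bank1 row3 -> HIT
Acc 12: bank1 row1 -> MISS (open row1); precharges=9
Acc 13: bank0 row4 -> MISS (open row4); precharges=10

Answer: M M M M M M M M M M H M M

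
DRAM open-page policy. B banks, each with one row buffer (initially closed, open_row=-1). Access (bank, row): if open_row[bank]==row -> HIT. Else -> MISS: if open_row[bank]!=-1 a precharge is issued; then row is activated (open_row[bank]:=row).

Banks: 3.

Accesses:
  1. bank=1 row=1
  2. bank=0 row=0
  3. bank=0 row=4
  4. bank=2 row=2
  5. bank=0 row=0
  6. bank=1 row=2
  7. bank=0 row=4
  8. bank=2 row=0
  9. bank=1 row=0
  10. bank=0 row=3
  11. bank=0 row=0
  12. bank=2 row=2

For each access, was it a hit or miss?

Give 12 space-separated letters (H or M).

Acc 1: bank1 row1 -> MISS (open row1); precharges=0
Acc 2: bank0 row0 -> MISS (open row0); precharges=0
Acc 3: bank0 row4 -> MISS (open row4); precharges=1
Acc 4: bank2 row2 -> MISS (open row2); precharges=1
Acc 5: bank0 row0 -> MISS (open row0); precharges=2
Acc 6: bank1 row2 -> MISS (open row2); precharges=3
Acc 7: bank0 row4 -> MISS (open row4); precharges=4
Acc 8: bank2 row0 -> MISS (open row0); precharges=5
Acc 9: bank1 row0 -> MISS (open row0); precharges=6
Acc 10: bank0 row3 -> MISS (open row3); precharges=7
Acc 11: bank0 row0 -> MISS (open row0); precharges=8
Acc 12: bank2 row2 -> MISS (open row2); precharges=9

Answer: M M M M M M M M M M M M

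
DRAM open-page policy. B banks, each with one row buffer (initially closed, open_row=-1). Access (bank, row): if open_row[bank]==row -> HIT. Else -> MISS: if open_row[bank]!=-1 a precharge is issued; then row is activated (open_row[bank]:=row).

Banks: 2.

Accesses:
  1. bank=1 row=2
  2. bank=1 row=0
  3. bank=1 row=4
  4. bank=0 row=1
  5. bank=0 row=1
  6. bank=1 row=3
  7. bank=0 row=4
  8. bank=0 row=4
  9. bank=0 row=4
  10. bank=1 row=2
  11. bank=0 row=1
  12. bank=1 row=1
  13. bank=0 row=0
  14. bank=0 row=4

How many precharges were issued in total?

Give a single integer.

Acc 1: bank1 row2 -> MISS (open row2); precharges=0
Acc 2: bank1 row0 -> MISS (open row0); precharges=1
Acc 3: bank1 row4 -> MISS (open row4); precharges=2
Acc 4: bank0 row1 -> MISS (open row1); precharges=2
Acc 5: bank0 row1 -> HIT
Acc 6: bank1 row3 -> MISS (open row3); precharges=3
Acc 7: bank0 row4 -> MISS (open row4); precharges=4
Acc 8: bank0 row4 -> HIT
Acc 9: bank0 row4 -> HIT
Acc 10: bank1 row2 -> MISS (open row2); precharges=5
Acc 11: bank0 row1 -> MISS (open row1); precharges=6
Acc 12: bank1 row1 -> MISS (open row1); precharges=7
Acc 13: bank0 row0 -> MISS (open row0); precharges=8
Acc 14: bank0 row4 -> MISS (open row4); precharges=9

Answer: 9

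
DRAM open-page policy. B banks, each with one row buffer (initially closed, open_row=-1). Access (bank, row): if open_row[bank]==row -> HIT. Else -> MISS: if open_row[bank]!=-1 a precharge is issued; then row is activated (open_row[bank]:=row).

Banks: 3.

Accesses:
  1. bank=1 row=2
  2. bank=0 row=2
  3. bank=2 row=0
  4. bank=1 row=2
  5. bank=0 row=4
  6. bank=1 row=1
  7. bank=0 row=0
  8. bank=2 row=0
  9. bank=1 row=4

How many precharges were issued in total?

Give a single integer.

Answer: 4

Derivation:
Acc 1: bank1 row2 -> MISS (open row2); precharges=0
Acc 2: bank0 row2 -> MISS (open row2); precharges=0
Acc 3: bank2 row0 -> MISS (open row0); precharges=0
Acc 4: bank1 row2 -> HIT
Acc 5: bank0 row4 -> MISS (open row4); precharges=1
Acc 6: bank1 row1 -> MISS (open row1); precharges=2
Acc 7: bank0 row0 -> MISS (open row0); precharges=3
Acc 8: bank2 row0 -> HIT
Acc 9: bank1 row4 -> MISS (open row4); precharges=4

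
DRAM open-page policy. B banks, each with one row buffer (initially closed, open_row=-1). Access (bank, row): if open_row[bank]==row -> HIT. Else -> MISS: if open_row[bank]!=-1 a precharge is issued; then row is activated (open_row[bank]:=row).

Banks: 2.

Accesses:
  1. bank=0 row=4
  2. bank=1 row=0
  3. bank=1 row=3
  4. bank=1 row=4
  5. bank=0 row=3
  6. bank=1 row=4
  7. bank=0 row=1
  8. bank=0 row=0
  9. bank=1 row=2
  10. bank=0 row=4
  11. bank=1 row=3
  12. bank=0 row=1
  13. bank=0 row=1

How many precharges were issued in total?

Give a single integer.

Acc 1: bank0 row4 -> MISS (open row4); precharges=0
Acc 2: bank1 row0 -> MISS (open row0); precharges=0
Acc 3: bank1 row3 -> MISS (open row3); precharges=1
Acc 4: bank1 row4 -> MISS (open row4); precharges=2
Acc 5: bank0 row3 -> MISS (open row3); precharges=3
Acc 6: bank1 row4 -> HIT
Acc 7: bank0 row1 -> MISS (open row1); precharges=4
Acc 8: bank0 row0 -> MISS (open row0); precharges=5
Acc 9: bank1 row2 -> MISS (open row2); precharges=6
Acc 10: bank0 row4 -> MISS (open row4); precharges=7
Acc 11: bank1 row3 -> MISS (open row3); precharges=8
Acc 12: bank0 row1 -> MISS (open row1); precharges=9
Acc 13: bank0 row1 -> HIT

Answer: 9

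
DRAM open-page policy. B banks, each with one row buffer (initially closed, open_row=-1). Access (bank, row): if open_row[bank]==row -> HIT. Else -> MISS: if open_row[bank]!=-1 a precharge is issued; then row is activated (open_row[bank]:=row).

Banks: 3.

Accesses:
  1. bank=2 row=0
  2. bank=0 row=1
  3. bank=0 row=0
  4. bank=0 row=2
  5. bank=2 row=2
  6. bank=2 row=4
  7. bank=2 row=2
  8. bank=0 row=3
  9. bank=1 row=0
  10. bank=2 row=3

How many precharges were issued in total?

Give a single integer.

Answer: 7

Derivation:
Acc 1: bank2 row0 -> MISS (open row0); precharges=0
Acc 2: bank0 row1 -> MISS (open row1); precharges=0
Acc 3: bank0 row0 -> MISS (open row0); precharges=1
Acc 4: bank0 row2 -> MISS (open row2); precharges=2
Acc 5: bank2 row2 -> MISS (open row2); precharges=3
Acc 6: bank2 row4 -> MISS (open row4); precharges=4
Acc 7: bank2 row2 -> MISS (open row2); precharges=5
Acc 8: bank0 row3 -> MISS (open row3); precharges=6
Acc 9: bank1 row0 -> MISS (open row0); precharges=6
Acc 10: bank2 row3 -> MISS (open row3); precharges=7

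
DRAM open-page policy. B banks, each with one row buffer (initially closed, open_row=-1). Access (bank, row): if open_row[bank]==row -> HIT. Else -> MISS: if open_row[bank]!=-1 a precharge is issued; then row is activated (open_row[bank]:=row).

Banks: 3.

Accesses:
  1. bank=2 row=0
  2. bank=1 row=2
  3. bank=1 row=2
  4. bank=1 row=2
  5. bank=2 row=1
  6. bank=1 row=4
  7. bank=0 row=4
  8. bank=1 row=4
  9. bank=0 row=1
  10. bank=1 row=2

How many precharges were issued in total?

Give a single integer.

Answer: 4

Derivation:
Acc 1: bank2 row0 -> MISS (open row0); precharges=0
Acc 2: bank1 row2 -> MISS (open row2); precharges=0
Acc 3: bank1 row2 -> HIT
Acc 4: bank1 row2 -> HIT
Acc 5: bank2 row1 -> MISS (open row1); precharges=1
Acc 6: bank1 row4 -> MISS (open row4); precharges=2
Acc 7: bank0 row4 -> MISS (open row4); precharges=2
Acc 8: bank1 row4 -> HIT
Acc 9: bank0 row1 -> MISS (open row1); precharges=3
Acc 10: bank1 row2 -> MISS (open row2); precharges=4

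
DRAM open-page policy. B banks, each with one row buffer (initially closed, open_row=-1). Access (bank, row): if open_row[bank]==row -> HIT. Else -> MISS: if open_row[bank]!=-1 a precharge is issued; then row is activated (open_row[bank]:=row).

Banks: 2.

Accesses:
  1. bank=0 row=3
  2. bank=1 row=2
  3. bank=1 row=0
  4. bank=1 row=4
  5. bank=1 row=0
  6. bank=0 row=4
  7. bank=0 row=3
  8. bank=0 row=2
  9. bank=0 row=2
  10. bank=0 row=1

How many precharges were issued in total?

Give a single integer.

Answer: 7

Derivation:
Acc 1: bank0 row3 -> MISS (open row3); precharges=0
Acc 2: bank1 row2 -> MISS (open row2); precharges=0
Acc 3: bank1 row0 -> MISS (open row0); precharges=1
Acc 4: bank1 row4 -> MISS (open row4); precharges=2
Acc 5: bank1 row0 -> MISS (open row0); precharges=3
Acc 6: bank0 row4 -> MISS (open row4); precharges=4
Acc 7: bank0 row3 -> MISS (open row3); precharges=5
Acc 8: bank0 row2 -> MISS (open row2); precharges=6
Acc 9: bank0 row2 -> HIT
Acc 10: bank0 row1 -> MISS (open row1); precharges=7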